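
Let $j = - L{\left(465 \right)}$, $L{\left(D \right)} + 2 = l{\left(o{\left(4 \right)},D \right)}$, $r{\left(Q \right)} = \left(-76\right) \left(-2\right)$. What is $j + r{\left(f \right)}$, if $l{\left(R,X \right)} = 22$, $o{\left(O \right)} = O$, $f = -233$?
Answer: $132$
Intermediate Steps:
$r{\left(Q \right)} = 152$
$L{\left(D \right)} = 20$ ($L{\left(D \right)} = -2 + 22 = 20$)
$j = -20$ ($j = \left(-1\right) 20 = -20$)
$j + r{\left(f \right)} = -20 + 152 = 132$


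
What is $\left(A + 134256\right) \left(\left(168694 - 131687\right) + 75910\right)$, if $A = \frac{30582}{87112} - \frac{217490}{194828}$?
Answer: $\frac{32161028552595011643}{2121482092} \approx 1.516 \cdot 10^{10}$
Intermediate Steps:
$A = - \frac{1623469873}{2121482092}$ ($A = 30582 \cdot \frac{1}{87112} - \frac{108745}{97414} = \frac{15291}{43556} - \frac{108745}{97414} = - \frac{1623469873}{2121482092} \approx -0.76525$)
$\left(A + 134256\right) \left(\left(168694 - 131687\right) + 75910\right) = \left(- \frac{1623469873}{2121482092} + 134256\right) \left(\left(168694 - 131687\right) + 75910\right) = \frac{284820076273679 \left(37007 + 75910\right)}{2121482092} = \frac{284820076273679}{2121482092} \cdot 112917 = \frac{32161028552595011643}{2121482092}$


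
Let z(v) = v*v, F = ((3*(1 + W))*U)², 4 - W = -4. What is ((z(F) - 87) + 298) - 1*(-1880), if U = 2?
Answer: 8505147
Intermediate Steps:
W = 8 (W = 4 - 1*(-4) = 4 + 4 = 8)
F = 2916 (F = ((3*(1 + 8))*2)² = ((3*9)*2)² = (27*2)² = 54² = 2916)
z(v) = v²
((z(F) - 87) + 298) - 1*(-1880) = ((2916² - 87) + 298) - 1*(-1880) = ((8503056 - 87) + 298) + 1880 = (8502969 + 298) + 1880 = 8503267 + 1880 = 8505147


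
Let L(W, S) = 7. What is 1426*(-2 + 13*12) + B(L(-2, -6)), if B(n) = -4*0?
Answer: 219604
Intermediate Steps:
B(n) = 0
1426*(-2 + 13*12) + B(L(-2, -6)) = 1426*(-2 + 13*12) + 0 = 1426*(-2 + 156) + 0 = 1426*154 + 0 = 219604 + 0 = 219604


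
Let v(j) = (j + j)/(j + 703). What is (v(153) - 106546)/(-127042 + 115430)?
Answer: 45601535/4969936 ≈ 9.1755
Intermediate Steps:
v(j) = 2*j/(703 + j) (v(j) = (2*j)/(703 + j) = 2*j/(703 + j))
(v(153) - 106546)/(-127042 + 115430) = (2*153/(703 + 153) - 106546)/(-127042 + 115430) = (2*153/856 - 106546)/(-11612) = (2*153*(1/856) - 106546)*(-1/11612) = (153/428 - 106546)*(-1/11612) = -45601535/428*(-1/11612) = 45601535/4969936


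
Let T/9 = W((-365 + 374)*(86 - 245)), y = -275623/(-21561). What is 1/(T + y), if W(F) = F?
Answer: -21561/277408496 ≈ -7.7723e-5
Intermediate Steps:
y = 275623/21561 (y = -275623*(-1/21561) = 275623/21561 ≈ 12.783)
T = -12879 (T = 9*((-365 + 374)*(86 - 245)) = 9*(9*(-159)) = 9*(-1431) = -12879)
1/(T + y) = 1/(-12879 + 275623/21561) = 1/(-277408496/21561) = -21561/277408496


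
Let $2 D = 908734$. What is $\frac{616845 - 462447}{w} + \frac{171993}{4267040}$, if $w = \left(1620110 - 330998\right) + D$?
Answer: $\frac{958688625567}{7439494632160} \approx 0.12886$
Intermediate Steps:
$D = 454367$ ($D = \frac{1}{2} \cdot 908734 = 454367$)
$w = 1743479$ ($w = \left(1620110 - 330998\right) + 454367 = 1289112 + 454367 = 1743479$)
$\frac{616845 - 462447}{w} + \frac{171993}{4267040} = \frac{616845 - 462447}{1743479} + \frac{171993}{4267040} = \left(616845 - 462447\right) \frac{1}{1743479} + 171993 \cdot \frac{1}{4267040} = 154398 \cdot \frac{1}{1743479} + \frac{171993}{4267040} = \frac{154398}{1743479} + \frac{171993}{4267040} = \frac{958688625567}{7439494632160}$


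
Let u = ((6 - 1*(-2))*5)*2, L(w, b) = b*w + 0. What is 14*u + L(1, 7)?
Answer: 1127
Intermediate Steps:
L(w, b) = b*w
u = 80 (u = ((6 + 2)*5)*2 = (8*5)*2 = 40*2 = 80)
14*u + L(1, 7) = 14*80 + 7*1 = 1120 + 7 = 1127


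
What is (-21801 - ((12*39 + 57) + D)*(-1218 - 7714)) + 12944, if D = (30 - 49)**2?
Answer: 7904895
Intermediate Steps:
D = 361 (D = (-19)**2 = 361)
(-21801 - ((12*39 + 57) + D)*(-1218 - 7714)) + 12944 = (-21801 - ((12*39 + 57) + 361)*(-1218 - 7714)) + 12944 = (-21801 - ((468 + 57) + 361)*(-8932)) + 12944 = (-21801 - (525 + 361)*(-8932)) + 12944 = (-21801 - 886*(-8932)) + 12944 = (-21801 - 1*(-7913752)) + 12944 = (-21801 + 7913752) + 12944 = 7891951 + 12944 = 7904895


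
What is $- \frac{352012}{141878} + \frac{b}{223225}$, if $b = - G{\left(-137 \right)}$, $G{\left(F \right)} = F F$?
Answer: $- \frac{40620393441}{15835358275} \approx -2.5652$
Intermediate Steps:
$G{\left(F \right)} = F^{2}$
$b = -18769$ ($b = - \left(-137\right)^{2} = \left(-1\right) 18769 = -18769$)
$- \frac{352012}{141878} + \frac{b}{223225} = - \frac{352012}{141878} - \frac{18769}{223225} = \left(-352012\right) \frac{1}{141878} - \frac{18769}{223225} = - \frac{176006}{70939} - \frac{18769}{223225} = - \frac{40620393441}{15835358275}$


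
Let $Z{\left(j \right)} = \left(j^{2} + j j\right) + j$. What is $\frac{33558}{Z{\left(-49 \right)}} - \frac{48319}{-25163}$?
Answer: $\frac{153440023}{17085677} \approx 8.9806$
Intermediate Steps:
$Z{\left(j \right)} = j + 2 j^{2}$ ($Z{\left(j \right)} = \left(j^{2} + j^{2}\right) + j = 2 j^{2} + j = j + 2 j^{2}$)
$\frac{33558}{Z{\left(-49 \right)}} - \frac{48319}{-25163} = \frac{33558}{\left(-49\right) \left(1 + 2 \left(-49\right)\right)} - \frac{48319}{-25163} = \frac{33558}{\left(-49\right) \left(1 - 98\right)} - - \frac{48319}{25163} = \frac{33558}{\left(-49\right) \left(-97\right)} + \frac{48319}{25163} = \frac{33558}{4753} + \frac{48319}{25163} = 33558 \cdot \frac{1}{4753} + \frac{48319}{25163} = \frac{4794}{679} + \frac{48319}{25163} = \frac{153440023}{17085677}$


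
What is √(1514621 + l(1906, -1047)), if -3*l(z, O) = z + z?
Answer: √13620153/3 ≈ 1230.2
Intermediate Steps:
l(z, O) = -2*z/3 (l(z, O) = -(z + z)/3 = -2*z/3)
√(1514621 + l(1906, -1047)) = √(1514621 - ⅔*1906) = √(1514621 - 3812/3) = √(4540051/3) = √13620153/3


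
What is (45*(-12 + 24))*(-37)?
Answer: -19980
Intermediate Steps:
(45*(-12 + 24))*(-37) = (45*12)*(-37) = 540*(-37) = -19980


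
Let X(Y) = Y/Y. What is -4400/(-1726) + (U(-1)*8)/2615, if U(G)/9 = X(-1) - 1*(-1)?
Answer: 5877272/2256745 ≈ 2.6043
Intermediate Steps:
X(Y) = 1
U(G) = 18 (U(G) = 9*(1 - 1*(-1)) = 9*(1 + 1) = 9*2 = 18)
-4400/(-1726) + (U(-1)*8)/2615 = -4400/(-1726) + (18*8)/2615 = -4400*(-1/1726) + 144*(1/2615) = 2200/863 + 144/2615 = 5877272/2256745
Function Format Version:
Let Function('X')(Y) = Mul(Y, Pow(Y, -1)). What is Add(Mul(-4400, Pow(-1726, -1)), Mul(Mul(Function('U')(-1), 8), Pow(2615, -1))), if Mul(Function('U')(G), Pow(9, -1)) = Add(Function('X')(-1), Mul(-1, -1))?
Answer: Rational(5877272, 2256745) ≈ 2.6043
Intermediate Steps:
Function('X')(Y) = 1
Function('U')(G) = 18 (Function('U')(G) = Mul(9, Add(1, Mul(-1, -1))) = Mul(9, Add(1, 1)) = Mul(9, 2) = 18)
Add(Mul(-4400, Pow(-1726, -1)), Mul(Mul(Function('U')(-1), 8), Pow(2615, -1))) = Add(Mul(-4400, Pow(-1726, -1)), Mul(Mul(18, 8), Pow(2615, -1))) = Add(Mul(-4400, Rational(-1, 1726)), Mul(144, Rational(1, 2615))) = Add(Rational(2200, 863), Rational(144, 2615)) = Rational(5877272, 2256745)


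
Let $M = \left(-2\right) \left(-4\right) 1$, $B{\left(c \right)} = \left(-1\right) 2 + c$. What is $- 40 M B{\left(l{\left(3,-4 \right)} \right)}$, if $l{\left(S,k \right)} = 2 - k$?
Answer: $-1280$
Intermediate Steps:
$B{\left(c \right)} = -2 + c$
$M = 8$ ($M = 8 \cdot 1 = 8$)
$- 40 M B{\left(l{\left(3,-4 \right)} \right)} = \left(-40\right) 8 \left(-2 + \left(2 - -4\right)\right) = - 320 \left(-2 + \left(2 + 4\right)\right) = - 320 \left(-2 + 6\right) = \left(-320\right) 4 = -1280$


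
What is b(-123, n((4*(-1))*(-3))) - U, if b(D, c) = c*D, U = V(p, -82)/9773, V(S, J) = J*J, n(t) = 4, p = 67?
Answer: -4815040/9773 ≈ -492.69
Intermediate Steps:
V(S, J) = J²
U = 6724/9773 (U = (-82)²/9773 = 6724*(1/9773) = 6724/9773 ≈ 0.68802)
b(D, c) = D*c
b(-123, n((4*(-1))*(-3))) - U = -123*4 - 1*6724/9773 = -492 - 6724/9773 = -4815040/9773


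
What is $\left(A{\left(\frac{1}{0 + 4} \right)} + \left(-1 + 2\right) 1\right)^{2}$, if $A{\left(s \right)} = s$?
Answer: $\frac{25}{16} \approx 1.5625$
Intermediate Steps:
$\left(A{\left(\frac{1}{0 + 4} \right)} + \left(-1 + 2\right) 1\right)^{2} = \left(\frac{1}{0 + 4} + \left(-1 + 2\right) 1\right)^{2} = \left(\frac{1}{4} + 1 \cdot 1\right)^{2} = \left(\frac{1}{4} + 1\right)^{2} = \left(\frac{5}{4}\right)^{2} = \frac{25}{16}$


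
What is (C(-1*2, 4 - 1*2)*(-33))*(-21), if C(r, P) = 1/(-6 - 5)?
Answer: -63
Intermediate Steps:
C(r, P) = -1/11 (C(r, P) = 1/(-11) = -1/11)
(C(-1*2, 4 - 1*2)*(-33))*(-21) = -1/11*(-33)*(-21) = 3*(-21) = -63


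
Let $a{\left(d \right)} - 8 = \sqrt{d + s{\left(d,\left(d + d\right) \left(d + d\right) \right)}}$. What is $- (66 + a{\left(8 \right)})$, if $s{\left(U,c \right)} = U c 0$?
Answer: $-74 - 2 \sqrt{2} \approx -76.828$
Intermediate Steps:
$s{\left(U,c \right)} = 0$
$a{\left(d \right)} = 8 + \sqrt{d}$ ($a{\left(d \right)} = 8 + \sqrt{d + 0} = 8 + \sqrt{d}$)
$- (66 + a{\left(8 \right)}) = - (66 + \left(8 + \sqrt{8}\right)) = - (66 + \left(8 + 2 \sqrt{2}\right)) = - (74 + 2 \sqrt{2}) = -74 - 2 \sqrt{2}$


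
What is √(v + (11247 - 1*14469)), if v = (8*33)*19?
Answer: √1794 ≈ 42.356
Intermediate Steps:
v = 5016 (v = 264*19 = 5016)
√(v + (11247 - 1*14469)) = √(5016 + (11247 - 1*14469)) = √(5016 + (11247 - 14469)) = √(5016 - 3222) = √1794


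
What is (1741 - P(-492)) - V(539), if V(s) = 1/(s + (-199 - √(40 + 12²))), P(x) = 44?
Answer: 48965153/28854 - √46/57708 ≈ 1697.0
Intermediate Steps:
V(s) = 1/(-199 + s - 2*√46) (V(s) = 1/(s + (-199 - √(40 + 144))) = 1/(s + (-199 - √184)) = 1/(s + (-199 - 2*√46)) = 1/(-199 + s - 2*√46))
(1741 - P(-492)) - V(539) = (1741 - 1*44) - 1/(-199 + 539 - 2*√46) = (1741 - 44) - 1/(340 - 2*√46) = 1697 - 1/(340 - 2*√46)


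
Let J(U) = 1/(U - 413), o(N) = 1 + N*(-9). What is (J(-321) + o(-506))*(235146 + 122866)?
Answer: 598483111214/367 ≈ 1.6307e+9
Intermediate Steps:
o(N) = 1 - 9*N
J(U) = 1/(-413 + U)
(J(-321) + o(-506))*(235146 + 122866) = (1/(-413 - 321) + (1 - 9*(-506)))*(235146 + 122866) = (1/(-734) + (1 + 4554))*358012 = (-1/734 + 4555)*358012 = (3343369/734)*358012 = 598483111214/367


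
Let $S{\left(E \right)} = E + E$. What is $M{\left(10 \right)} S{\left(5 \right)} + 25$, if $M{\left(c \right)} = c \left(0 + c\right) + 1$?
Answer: $1035$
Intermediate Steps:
$S{\left(E \right)} = 2 E$
$M{\left(c \right)} = 1 + c^{2}$ ($M{\left(c \right)} = c c + 1 = c^{2} + 1 = 1 + c^{2}$)
$M{\left(10 \right)} S{\left(5 \right)} + 25 = \left(1 + 10^{2}\right) 2 \cdot 5 + 25 = \left(1 + 100\right) 10 + 25 = 101 \cdot 10 + 25 = 1010 + 25 = 1035$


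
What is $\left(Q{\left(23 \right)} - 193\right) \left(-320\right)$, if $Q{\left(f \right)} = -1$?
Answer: $62080$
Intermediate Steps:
$\left(Q{\left(23 \right)} - 193\right) \left(-320\right) = \left(-1 - 193\right) \left(-320\right) = \left(-194\right) \left(-320\right) = 62080$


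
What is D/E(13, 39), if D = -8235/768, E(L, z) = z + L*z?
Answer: -915/46592 ≈ -0.019639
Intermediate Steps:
D = -2745/256 (D = -8235*1/768 = -2745/256 ≈ -10.723)
D/E(13, 39) = -2745*1/(39*(1 + 13))/256 = -2745/(256*(39*14)) = -2745/256/546 = -2745/256*1/546 = -915/46592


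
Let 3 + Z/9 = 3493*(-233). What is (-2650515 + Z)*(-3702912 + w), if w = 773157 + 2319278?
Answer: 6089729678151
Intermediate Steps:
Z = -7324848 (Z = -27 + 9*(3493*(-233)) = -27 + 9*(-813869) = -27 - 7324821 = -7324848)
w = 3092435
(-2650515 + Z)*(-3702912 + w) = (-2650515 - 7324848)*(-3702912 + 3092435) = -9975363*(-610477) = 6089729678151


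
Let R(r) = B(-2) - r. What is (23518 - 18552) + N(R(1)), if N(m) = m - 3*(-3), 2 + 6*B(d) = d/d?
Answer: 29843/6 ≈ 4973.8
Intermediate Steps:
B(d) = -⅙ (B(d) = -⅓ + (d/d)/6 = -⅓ + (⅙)*1 = -⅓ + ⅙ = -⅙)
R(r) = -⅙ - r
N(m) = 9 + m (N(m) = m + 9 = 9 + m)
(23518 - 18552) + N(R(1)) = (23518 - 18552) + (9 + (-⅙ - 1*1)) = 4966 + (9 + (-⅙ - 1)) = 4966 + (9 - 7/6) = 4966 + 47/6 = 29843/6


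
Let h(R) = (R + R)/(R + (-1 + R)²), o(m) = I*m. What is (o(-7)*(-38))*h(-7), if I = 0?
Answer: 0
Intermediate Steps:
o(m) = 0 (o(m) = 0*m = 0)
h(R) = 2*R/(R + (-1 + R)²) (h(R) = (2*R)/(R + (-1 + R)²) = 2*R/(R + (-1 + R)²))
(o(-7)*(-38))*h(-7) = (0*(-38))*(2*(-7)/(-7 + (-1 - 7)²)) = 0*(2*(-7)/(-7 + (-8)²)) = 0*(2*(-7)/(-7 + 64)) = 0*(2*(-7)/57) = 0*(2*(-7)*(1/57)) = 0*(-14/57) = 0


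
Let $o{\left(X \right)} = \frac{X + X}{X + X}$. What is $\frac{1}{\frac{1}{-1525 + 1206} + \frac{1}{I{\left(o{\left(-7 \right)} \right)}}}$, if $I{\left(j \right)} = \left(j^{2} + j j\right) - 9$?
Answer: $- \frac{2233}{326} \approx -6.8497$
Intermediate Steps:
$o{\left(X \right)} = 1$ ($o{\left(X \right)} = \frac{2 X}{2 X} = 2 X \frac{1}{2 X} = 1$)
$I{\left(j \right)} = -9 + 2 j^{2}$ ($I{\left(j \right)} = \left(j^{2} + j^{2}\right) - 9 = 2 j^{2} - 9 = -9 + 2 j^{2}$)
$\frac{1}{\frac{1}{-1525 + 1206} + \frac{1}{I{\left(o{\left(-7 \right)} \right)}}} = \frac{1}{\frac{1}{-1525 + 1206} + \frac{1}{-9 + 2 \cdot 1^{2}}} = \frac{1}{\frac{1}{-319} + \frac{1}{-9 + 2 \cdot 1}} = \frac{1}{- \frac{1}{319} + \frac{1}{-9 + 2}} = \frac{1}{- \frac{1}{319} + \frac{1}{-7}} = \frac{1}{- \frac{1}{319} - \frac{1}{7}} = \frac{1}{- \frac{326}{2233}} = - \frac{2233}{326}$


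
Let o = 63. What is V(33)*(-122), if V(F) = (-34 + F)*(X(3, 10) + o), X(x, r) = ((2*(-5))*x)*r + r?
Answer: -27694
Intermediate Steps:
X(x, r) = r - 10*r*x (X(x, r) = (-10*x)*r + r = -10*r*x + r = r - 10*r*x)
V(F) = 7718 - 227*F (V(F) = (-34 + F)*(10*(1 - 10*3) + 63) = (-34 + F)*(10*(1 - 30) + 63) = (-34 + F)*(10*(-29) + 63) = (-34 + F)*(-290 + 63) = (-34 + F)*(-227) = 7718 - 227*F)
V(33)*(-122) = (7718 - 227*33)*(-122) = (7718 - 7491)*(-122) = 227*(-122) = -27694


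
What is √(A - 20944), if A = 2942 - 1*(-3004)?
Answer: I*√14998 ≈ 122.47*I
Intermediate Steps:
A = 5946 (A = 2942 + 3004 = 5946)
√(A - 20944) = √(5946 - 20944) = √(-14998) = I*√14998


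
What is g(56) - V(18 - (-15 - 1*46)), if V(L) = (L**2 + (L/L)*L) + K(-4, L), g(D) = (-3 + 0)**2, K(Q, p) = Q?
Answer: -6307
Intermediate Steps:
g(D) = 9 (g(D) = (-3)**2 = 9)
V(L) = -4 + L + L**2 (V(L) = (L**2 + (L/L)*L) - 4 = (L**2 + 1*L) - 4 = (L**2 + L) - 4 = (L + L**2) - 4 = -4 + L + L**2)
g(56) - V(18 - (-15 - 1*46)) = 9 - (-4 + (18 - (-15 - 1*46)) + (18 - (-15 - 1*46))**2) = 9 - (-4 + (18 - (-15 - 46)) + (18 - (-15 - 46))**2) = 9 - (-4 + (18 - 1*(-61)) + (18 - 1*(-61))**2) = 9 - (-4 + (18 + 61) + (18 + 61)**2) = 9 - (-4 + 79 + 79**2) = 9 - (-4 + 79 + 6241) = 9 - 1*6316 = 9 - 6316 = -6307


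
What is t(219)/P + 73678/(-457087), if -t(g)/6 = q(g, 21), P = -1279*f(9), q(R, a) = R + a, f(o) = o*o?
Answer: -774973538/5261528457 ≈ -0.14729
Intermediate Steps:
f(o) = o²
P = -103599 (P = -1279*9² = -1279*81 = -103599)
t(g) = -126 - 6*g (t(g) = -6*(g + 21) = -6*(21 + g) = -126 - 6*g)
t(219)/P + 73678/(-457087) = (-126 - 6*219)/(-103599) + 73678/(-457087) = (-126 - 1314)*(-1/103599) + 73678*(-1/457087) = -1440*(-1/103599) - 73678/457087 = 160/11511 - 73678/457087 = -774973538/5261528457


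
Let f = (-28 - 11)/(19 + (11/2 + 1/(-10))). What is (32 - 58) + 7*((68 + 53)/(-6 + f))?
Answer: -127436/927 ≈ -137.47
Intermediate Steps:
f = -195/122 (f = -39/(19 + (11*(1/2) + 1*(-1/10))) = -39/(19 + (11/2 - 1/10)) = -39/(19 + 27/5) = -39/122/5 = -39*5/122 = -195/122 ≈ -1.5984)
(32 - 58) + 7*((68 + 53)/(-6 + f)) = (32 - 58) + 7*((68 + 53)/(-6 - 195/122)) = -26 + 7*(121/(-927/122)) = -26 + 7*(121*(-122/927)) = -26 + 7*(-14762/927) = -26 - 103334/927 = -127436/927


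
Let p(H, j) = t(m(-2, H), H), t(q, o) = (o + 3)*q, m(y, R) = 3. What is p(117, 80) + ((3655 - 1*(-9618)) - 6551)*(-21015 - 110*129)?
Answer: -236647650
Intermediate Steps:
t(q, o) = q*(3 + o) (t(q, o) = (3 + o)*q = q*(3 + o))
p(H, j) = 9 + 3*H (p(H, j) = 3*(3 + H) = 9 + 3*H)
p(117, 80) + ((3655 - 1*(-9618)) - 6551)*(-21015 - 110*129) = (9 + 3*117) + ((3655 - 1*(-9618)) - 6551)*(-21015 - 110*129) = (9 + 351) + ((3655 + 9618) - 6551)*(-21015 - 14190) = 360 + (13273 - 6551)*(-35205) = 360 + 6722*(-35205) = 360 - 236648010 = -236647650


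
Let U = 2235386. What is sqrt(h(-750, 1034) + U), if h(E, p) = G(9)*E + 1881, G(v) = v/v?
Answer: sqrt(2236517) ≈ 1495.5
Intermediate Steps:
G(v) = 1
h(E, p) = 1881 + E (h(E, p) = 1*E + 1881 = E + 1881 = 1881 + E)
sqrt(h(-750, 1034) + U) = sqrt((1881 - 750) + 2235386) = sqrt(1131 + 2235386) = sqrt(2236517)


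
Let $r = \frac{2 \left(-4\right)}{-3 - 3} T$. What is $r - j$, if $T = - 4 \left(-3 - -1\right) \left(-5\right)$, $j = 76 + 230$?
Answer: $- \frac{1078}{3} \approx -359.33$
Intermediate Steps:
$j = 306$
$T = -40$ ($T = - 4 \left(-3 + 1\right) \left(-5\right) = \left(-4\right) \left(-2\right) \left(-5\right) = 8 \left(-5\right) = -40$)
$r = - \frac{160}{3}$ ($r = \frac{2 \left(-4\right)}{-3 - 3} \left(-40\right) = - \frac{8}{-6} \left(-40\right) = \left(-8\right) \left(- \frac{1}{6}\right) \left(-40\right) = \frac{4}{3} \left(-40\right) = - \frac{160}{3} \approx -53.333$)
$r - j = - \frac{160}{3} - 306 = - \frac{1078}{3}$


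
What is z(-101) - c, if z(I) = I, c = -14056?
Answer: 13955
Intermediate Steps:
z(-101) - c = -101 - 1*(-14056) = -101 + 14056 = 13955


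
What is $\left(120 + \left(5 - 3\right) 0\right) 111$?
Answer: $13320$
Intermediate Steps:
$\left(120 + \left(5 - 3\right) 0\right) 111 = \left(120 + 2 \cdot 0\right) 111 = \left(120 + 0\right) 111 = 120 \cdot 111 = 13320$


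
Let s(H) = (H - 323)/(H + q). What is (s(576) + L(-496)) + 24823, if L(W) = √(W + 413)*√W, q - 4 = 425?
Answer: 24947368/1005 - 4*√2573 ≈ 24620.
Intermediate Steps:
q = 429 (q = 4 + 425 = 429)
s(H) = (-323 + H)/(429 + H) (s(H) = (H - 323)/(H + 429) = (-323 + H)/(429 + H))
L(W) = √W*√(413 + W) (L(W) = √(413 + W)*√W = √W*√(413 + W))
(s(576) + L(-496)) + 24823 = ((-323 + 576)/(429 + 576) + √(-496)*√(413 - 496)) + 24823 = (253/1005 + (4*I*√31)*√(-83)) + 24823 = ((1/1005)*253 + (4*I*√31)*(I*√83)) + 24823 = (253/1005 - 4*√2573) + 24823 = 24947368/1005 - 4*√2573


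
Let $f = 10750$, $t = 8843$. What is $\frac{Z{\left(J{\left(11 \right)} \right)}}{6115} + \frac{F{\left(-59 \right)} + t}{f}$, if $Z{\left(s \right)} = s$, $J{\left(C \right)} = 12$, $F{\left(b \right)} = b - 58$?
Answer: $\frac{5348849}{6573625} \approx 0.81368$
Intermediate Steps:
$F{\left(b \right)} = -58 + b$ ($F{\left(b \right)} = b - 58 = -58 + b$)
$\frac{Z{\left(J{\left(11 \right)} \right)}}{6115} + \frac{F{\left(-59 \right)} + t}{f} = \frac{12}{6115} + \frac{\left(-58 - 59\right) + 8843}{10750} = 12 \cdot \frac{1}{6115} + \left(-117 + 8843\right) \frac{1}{10750} = \frac{12}{6115} + 8726 \cdot \frac{1}{10750} = \frac{12}{6115} + \frac{4363}{5375} = \frac{5348849}{6573625}$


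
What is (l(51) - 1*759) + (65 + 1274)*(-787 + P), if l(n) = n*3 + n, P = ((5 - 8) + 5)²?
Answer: -1048992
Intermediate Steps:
P = 4 (P = (-3 + 5)² = 2² = 4)
l(n) = 4*n (l(n) = 3*n + n = 4*n)
(l(51) - 1*759) + (65 + 1274)*(-787 + P) = (4*51 - 1*759) + (65 + 1274)*(-787 + 4) = (204 - 759) + 1339*(-783) = -555 - 1048437 = -1048992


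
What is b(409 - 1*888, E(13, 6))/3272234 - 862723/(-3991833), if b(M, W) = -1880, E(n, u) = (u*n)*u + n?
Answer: 29952413693/138959698563 ≈ 0.21555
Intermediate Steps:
E(n, u) = n + n*u² (E(n, u) = (n*u)*u + n = n*u² + n = n + n*u²)
b(409 - 1*888, E(13, 6))/3272234 - 862723/(-3991833) = -1880/3272234 - 862723/(-3991833) = -1880*1/3272234 - 862723*(-1/3991833) = -20/34811 + 862723/3991833 = 29952413693/138959698563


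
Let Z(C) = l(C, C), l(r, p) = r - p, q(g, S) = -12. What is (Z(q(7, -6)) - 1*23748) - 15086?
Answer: -38834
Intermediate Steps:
Z(C) = 0 (Z(C) = C - C = 0)
(Z(q(7, -6)) - 1*23748) - 15086 = (0 - 1*23748) - 15086 = (0 - 23748) - 15086 = -23748 - 15086 = -38834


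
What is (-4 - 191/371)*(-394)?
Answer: 659950/371 ≈ 1778.8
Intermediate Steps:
(-4 - 191/371)*(-394) = -1675/371*(-394) = 659950/371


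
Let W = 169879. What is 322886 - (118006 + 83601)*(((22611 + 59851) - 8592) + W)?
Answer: -49141181757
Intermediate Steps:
322886 - (118006 + 83601)*(((22611 + 59851) - 8592) + W) = 322886 - (118006 + 83601)*(((22611 + 59851) - 8592) + 169879) = 322886 - 201607*((82462 - 8592) + 169879) = 322886 - 201607*(73870 + 169879) = 322886 - 201607*243749 = 322886 - 1*49141504643 = 322886 - 49141504643 = -49141181757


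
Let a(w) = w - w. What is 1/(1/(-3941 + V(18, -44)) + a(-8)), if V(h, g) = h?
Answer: -3923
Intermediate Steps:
a(w) = 0
1/(1/(-3941 + V(18, -44)) + a(-8)) = 1/(1/(-3941 + 18) + 0) = 1/(1/(-3923) + 0) = 1/(-1/3923 + 0) = 1/(-1/3923) = -3923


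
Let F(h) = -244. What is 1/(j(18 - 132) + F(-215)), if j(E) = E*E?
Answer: 1/12752 ≈ 7.8419e-5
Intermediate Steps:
j(E) = E²
1/(j(18 - 132) + F(-215)) = 1/((18 - 132)² - 244) = 1/((-114)² - 244) = 1/(12996 - 244) = 1/12752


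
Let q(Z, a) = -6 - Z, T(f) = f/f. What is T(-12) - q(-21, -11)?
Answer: -14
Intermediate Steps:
T(f) = 1
T(-12) - q(-21, -11) = 1 - (-6 - 1*(-21)) = 1 - (-6 + 21) = 1 - 1*15 = 1 - 15 = -14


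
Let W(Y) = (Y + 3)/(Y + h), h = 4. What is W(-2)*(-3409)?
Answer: -3409/2 ≈ -1704.5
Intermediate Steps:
W(Y) = (3 + Y)/(4 + Y) (W(Y) = (Y + 3)/(Y + 4) = (3 + Y)/(4 + Y))
W(-2)*(-3409) = ((3 - 2)/(4 - 2))*(-3409) = (1/2)*(-3409) = ((½)*1)*(-3409) = (½)*(-3409) = -3409/2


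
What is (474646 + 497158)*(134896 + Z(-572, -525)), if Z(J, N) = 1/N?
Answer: 68823547029796/525 ≈ 1.3109e+11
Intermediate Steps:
(474646 + 497158)*(134896 + Z(-572, -525)) = (474646 + 497158)*(134896 + 1/(-525)) = 971804*(134896 - 1/525) = 971804*(70820399/525) = 68823547029796/525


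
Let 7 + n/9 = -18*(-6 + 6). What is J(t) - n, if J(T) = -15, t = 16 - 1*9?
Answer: 48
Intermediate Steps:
n = -63 (n = -63 + 9*(-18*(-6 + 6)) = -63 + 9*(-18*0) = -63 + 9*0 = -63 + 0 = -63)
t = 7 (t = 16 - 9 = 7)
J(t) - n = -15 - 1*(-63) = -15 + 63 = 48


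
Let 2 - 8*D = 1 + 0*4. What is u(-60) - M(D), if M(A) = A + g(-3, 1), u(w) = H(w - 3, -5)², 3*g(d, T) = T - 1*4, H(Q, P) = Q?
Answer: 31759/8 ≈ 3969.9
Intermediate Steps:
g(d, T) = -4/3 + T/3 (g(d, T) = (T - 1*4)/3 = (T - 4)/3 = (-4 + T)/3 = -4/3 + T/3)
D = ⅛ (D = ¼ - (1 + 0*4)/8 = ¼ - (1 + 0)/8 = ¼ - ⅛*1 = ¼ - ⅛ = ⅛ ≈ 0.12500)
u(w) = (-3 + w)² (u(w) = (w - 3)² = (-3 + w)²)
M(A) = -1 + A (M(A) = A + (-4/3 + (⅓)*1) = A + (-4/3 + ⅓) = A - 1 = -1 + A)
u(-60) - M(D) = (-3 - 60)² - (-1 + ⅛) = (-63)² - 1*(-7/8) = 3969 + 7/8 = 31759/8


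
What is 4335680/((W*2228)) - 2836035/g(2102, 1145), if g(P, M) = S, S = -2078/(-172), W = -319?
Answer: -43337833986710/184612637 ≈ -2.3475e+5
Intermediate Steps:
S = 1039/86 (S = -2078*(-1/172) = 1039/86 ≈ 12.081)
g(P, M) = 1039/86
4335680/((W*2228)) - 2836035/g(2102, 1145) = 4335680/((-319*2228)) - 2836035/1039/86 = 4335680/(-710732) - 2836035*86/1039 = 4335680*(-1/710732) - 243899010/1039 = -1083920/177683 - 243899010/1039 = -43337833986710/184612637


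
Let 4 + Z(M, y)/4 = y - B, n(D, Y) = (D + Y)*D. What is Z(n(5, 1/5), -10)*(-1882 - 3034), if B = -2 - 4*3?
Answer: 0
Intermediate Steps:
n(D, Y) = D*(D + Y)
B = -14 (B = -2 - 12 = -14)
Z(M, y) = 40 + 4*y (Z(M, y) = -16 + 4*(y - 1*(-14)) = -16 + 4*(y + 14) = -16 + 4*(14 + y) = -16 + (56 + 4*y) = 40 + 4*y)
Z(n(5, 1/5), -10)*(-1882 - 3034) = (40 + 4*(-10))*(-1882 - 3034) = (40 - 40)*(-4916) = 0*(-4916) = 0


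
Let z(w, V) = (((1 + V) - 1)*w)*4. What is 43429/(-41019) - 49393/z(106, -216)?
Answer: -650450023/1252228032 ≈ -0.51943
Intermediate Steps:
z(w, V) = 4*V*w (z(w, V) = (V*w)*4 = 4*V*w)
43429/(-41019) - 49393/z(106, -216) = 43429/(-41019) - 49393/(4*(-216)*106) = 43429*(-1/41019) - 49393/(-91584) = -43429/41019 - 49393*(-1/91584) = -43429/41019 + 49393/91584 = -650450023/1252228032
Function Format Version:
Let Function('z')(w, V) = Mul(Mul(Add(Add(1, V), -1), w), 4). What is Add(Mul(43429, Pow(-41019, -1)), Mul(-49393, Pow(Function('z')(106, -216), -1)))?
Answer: Rational(-650450023, 1252228032) ≈ -0.51943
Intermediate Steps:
Function('z')(w, V) = Mul(4, V, w) (Function('z')(w, V) = Mul(Mul(V, w), 4) = Mul(4, V, w))
Add(Mul(43429, Pow(-41019, -1)), Mul(-49393, Pow(Function('z')(106, -216), -1))) = Add(Mul(43429, Pow(-41019, -1)), Mul(-49393, Pow(Mul(4, -216, 106), -1))) = Add(Mul(43429, Rational(-1, 41019)), Mul(-49393, Pow(-91584, -1))) = Add(Rational(-43429, 41019), Mul(-49393, Rational(-1, 91584))) = Add(Rational(-43429, 41019), Rational(49393, 91584)) = Rational(-650450023, 1252228032)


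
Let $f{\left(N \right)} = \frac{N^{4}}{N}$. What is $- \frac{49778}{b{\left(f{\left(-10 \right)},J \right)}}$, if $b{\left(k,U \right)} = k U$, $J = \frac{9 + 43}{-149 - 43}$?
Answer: $- \frac{298668}{1625} \approx -183.8$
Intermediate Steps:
$J = - \frac{13}{48}$ ($J = \frac{52}{-192} = 52 \left(- \frac{1}{192}\right) = - \frac{13}{48} \approx -0.27083$)
$f{\left(N \right)} = N^{3}$
$b{\left(k,U \right)} = U k$
$- \frac{49778}{b{\left(f{\left(-10 \right)},J \right)}} = - \frac{49778}{\left(- \frac{13}{48}\right) \left(-10\right)^{3}} = - \frac{49778}{\left(- \frac{13}{48}\right) \left(-1000\right)} = - \frac{49778}{\frac{1625}{6}} = \left(-49778\right) \frac{6}{1625} = - \frac{298668}{1625}$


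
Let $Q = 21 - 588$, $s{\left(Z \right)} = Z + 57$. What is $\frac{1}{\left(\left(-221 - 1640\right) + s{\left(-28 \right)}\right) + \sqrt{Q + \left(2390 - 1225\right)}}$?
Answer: $- \frac{916}{1677813} - \frac{\sqrt{598}}{3355626} \approx -0.00055324$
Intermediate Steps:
$s{\left(Z \right)} = 57 + Z$
$Q = -567$ ($Q = 21 - 588 = -567$)
$\frac{1}{\left(\left(-221 - 1640\right) + s{\left(-28 \right)}\right) + \sqrt{Q + \left(2390 - 1225\right)}} = \frac{1}{\left(\left(-221 - 1640\right) + \left(57 - 28\right)\right) + \sqrt{-567 + \left(2390 - 1225\right)}} = \frac{1}{\left(-1861 + 29\right) + \sqrt{-567 + \left(2390 - 1225\right)}} = \frac{1}{-1832 + \sqrt{-567 + 1165}} = \frac{1}{-1832 + \sqrt{598}}$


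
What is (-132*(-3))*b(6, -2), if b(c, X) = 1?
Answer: 396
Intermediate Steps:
(-132*(-3))*b(6, -2) = -132*(-3)*1 = -44*(-9)*1 = 396*1 = 396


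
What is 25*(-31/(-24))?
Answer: 775/24 ≈ 32.292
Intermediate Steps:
25*(-31/(-24)) = 25*(-31*(-1/24)) = 25*(31/24) = 775/24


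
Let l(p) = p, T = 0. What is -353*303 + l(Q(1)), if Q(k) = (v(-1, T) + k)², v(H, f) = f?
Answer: -106958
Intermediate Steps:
Q(k) = k² (Q(k) = (0 + k)² = k²)
-353*303 + l(Q(1)) = -353*303 + 1² = -106959 + 1 = -106958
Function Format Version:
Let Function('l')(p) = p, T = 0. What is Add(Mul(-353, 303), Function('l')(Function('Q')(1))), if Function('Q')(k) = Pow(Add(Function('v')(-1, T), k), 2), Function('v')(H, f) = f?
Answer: -106958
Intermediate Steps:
Function('Q')(k) = Pow(k, 2) (Function('Q')(k) = Pow(Add(0, k), 2) = Pow(k, 2))
Add(Mul(-353, 303), Function('l')(Function('Q')(1))) = Add(Mul(-353, 303), Pow(1, 2)) = Add(-106959, 1) = -106958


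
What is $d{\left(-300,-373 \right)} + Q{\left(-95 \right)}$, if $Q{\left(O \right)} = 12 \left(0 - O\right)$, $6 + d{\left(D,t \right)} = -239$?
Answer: $895$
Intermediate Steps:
$d{\left(D,t \right)} = -245$ ($d{\left(D,t \right)} = -6 - 239 = -245$)
$Q{\left(O \right)} = - 12 O$ ($Q{\left(O \right)} = 12 \left(- O\right) = - 12 O$)
$d{\left(-300,-373 \right)} + Q{\left(-95 \right)} = -245 - -1140 = -245 + 1140 = 895$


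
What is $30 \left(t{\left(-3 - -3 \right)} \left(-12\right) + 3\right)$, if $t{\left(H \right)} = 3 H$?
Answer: $90$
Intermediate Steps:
$30 \left(t{\left(-3 - -3 \right)} \left(-12\right) + 3\right) = 30 \left(3 \left(-3 - -3\right) \left(-12\right) + 3\right) = 30 \left(3 \left(-3 + 3\right) \left(-12\right) + 3\right) = 30 \left(3 \cdot 0 \left(-12\right) + 3\right) = 30 \left(0 \left(-12\right) + 3\right) = 30 \left(0 + 3\right) = 30 \cdot 3 = 90$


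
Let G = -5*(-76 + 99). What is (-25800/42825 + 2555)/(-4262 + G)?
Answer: -486187/833089 ≈ -0.58360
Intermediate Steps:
G = -115 (G = -5*23 = -115)
(-25800/42825 + 2555)/(-4262 + G) = (-25800/42825 + 2555)/(-4262 - 115) = (-25800*1/42825 + 2555)/(-4377) = (-344/571 + 2555)*(-1/4377) = (1458561/571)*(-1/4377) = -486187/833089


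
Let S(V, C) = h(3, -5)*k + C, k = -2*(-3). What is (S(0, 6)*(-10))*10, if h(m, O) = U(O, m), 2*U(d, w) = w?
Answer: -1500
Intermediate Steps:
U(d, w) = w/2
h(m, O) = m/2
k = 6
S(V, C) = 9 + C (S(V, C) = ((½)*3)*6 + C = (3/2)*6 + C = 9 + C)
(S(0, 6)*(-10))*10 = ((9 + 6)*(-10))*10 = (15*(-10))*10 = -150*10 = -1500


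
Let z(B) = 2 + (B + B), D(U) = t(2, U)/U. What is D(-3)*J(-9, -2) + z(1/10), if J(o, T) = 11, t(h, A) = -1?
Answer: 88/15 ≈ 5.8667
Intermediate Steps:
D(U) = -1/U
z(B) = 2 + 2*B
D(-3)*J(-9, -2) + z(1/10) = -1/(-3)*11 + (2 + 2/10) = -1*(-1/3)*11 + (2 + 2*(1/10)) = (1/3)*11 + (2 + 1/5) = 11/3 + 11/5 = 88/15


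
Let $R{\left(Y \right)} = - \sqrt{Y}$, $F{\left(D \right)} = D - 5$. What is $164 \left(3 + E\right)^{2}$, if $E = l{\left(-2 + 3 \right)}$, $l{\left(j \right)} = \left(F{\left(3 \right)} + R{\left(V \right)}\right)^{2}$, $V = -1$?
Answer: $3280 + 7872 i \approx 3280.0 + 7872.0 i$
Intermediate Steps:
$F{\left(D \right)} = -5 + D$ ($F{\left(D \right)} = D - 5 = -5 + D$)
$l{\left(j \right)} = \left(-2 - i\right)^{2}$ ($l{\left(j \right)} = \left(\left(-5 + 3\right) - \sqrt{-1}\right)^{2} = \left(-2 - i\right)^{2}$)
$E = 3 + 4 i \approx 3.0 + 4.0 i$
$164 \left(3 + E\right)^{2} = 164 \left(3 + \left(3 + 4 i\right)\right)^{2} = 164 \left(6 + 4 i\right)^{2}$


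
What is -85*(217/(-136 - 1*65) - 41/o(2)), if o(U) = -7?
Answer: -571370/1407 ≈ -406.09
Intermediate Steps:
-85*(217/(-136 - 1*65) - 41/o(2)) = -85*(217/(-136 - 1*65) - 41/(-7)) = -85*(217/(-136 - 65) - 41*(-⅐)) = -85*(217/(-201) + 41/7) = -85*(217*(-1/201) + 41/7) = -85*(-217/201 + 41/7) = -85*6722/1407 = -571370/1407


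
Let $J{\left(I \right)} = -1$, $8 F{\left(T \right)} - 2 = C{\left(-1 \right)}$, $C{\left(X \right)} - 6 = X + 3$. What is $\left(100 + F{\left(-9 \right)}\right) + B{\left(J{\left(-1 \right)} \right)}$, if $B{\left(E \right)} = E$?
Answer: $\frac{401}{4} \approx 100.25$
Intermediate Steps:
$C{\left(X \right)} = 9 + X$ ($C{\left(X \right)} = 6 + \left(X + 3\right) = 6 + \left(3 + X\right) = 9 + X$)
$F{\left(T \right)} = \frac{5}{4}$ ($F{\left(T \right)} = \frac{1}{4} + \frac{9 - 1}{8} = \frac{1}{4} + \frac{1}{8} \cdot 8 = \frac{1}{4} + 1 = \frac{5}{4}$)
$\left(100 + F{\left(-9 \right)}\right) + B{\left(J{\left(-1 \right)} \right)} = \left(100 + \frac{5}{4}\right) - 1 = \frac{405}{4} - 1 = \frac{401}{4}$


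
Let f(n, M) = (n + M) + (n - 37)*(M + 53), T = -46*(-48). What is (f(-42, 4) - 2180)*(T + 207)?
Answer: -16231215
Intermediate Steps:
T = 2208
f(n, M) = M + n + (-37 + n)*(53 + M) (f(n, M) = (M + n) + (-37 + n)*(53 + M) = M + n + (-37 + n)*(53 + M))
(f(-42, 4) - 2180)*(T + 207) = ((-1961 - 36*4 + 54*(-42) + 4*(-42)) - 2180)*(2208 + 207) = ((-1961 - 144 - 2268 - 168) - 2180)*2415 = (-4541 - 2180)*2415 = -6721*2415 = -16231215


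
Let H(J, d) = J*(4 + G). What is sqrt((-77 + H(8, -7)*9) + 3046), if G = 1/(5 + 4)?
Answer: sqrt(3265) ≈ 57.140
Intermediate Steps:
G = 1/9 ≈ 0.11111
H(J, d) = 37*J/9 (H(J, d) = J*(4 + 1/9) = J*(37/9) = 37*J/9)
sqrt((-77 + H(8, -7)*9) + 3046) = sqrt((-77 + ((37/9)*8)*9) + 3046) = sqrt((-77 + (296/9)*9) + 3046) = sqrt((-77 + 296) + 3046) = sqrt(219 + 3046) = sqrt(3265)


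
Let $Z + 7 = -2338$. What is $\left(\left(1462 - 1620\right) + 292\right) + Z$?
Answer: $-2211$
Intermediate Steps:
$Z = -2345$ ($Z = -7 - 2338 = -2345$)
$\left(\left(1462 - 1620\right) + 292\right) + Z = \left(\left(1462 - 1620\right) + 292\right) - 2345 = \left(-158 + 292\right) - 2345 = 134 - 2345 = -2211$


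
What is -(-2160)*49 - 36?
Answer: 105804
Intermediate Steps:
-(-2160)*49 - 36 = -360*(-294) - 36 = 105840 - 36 = 105804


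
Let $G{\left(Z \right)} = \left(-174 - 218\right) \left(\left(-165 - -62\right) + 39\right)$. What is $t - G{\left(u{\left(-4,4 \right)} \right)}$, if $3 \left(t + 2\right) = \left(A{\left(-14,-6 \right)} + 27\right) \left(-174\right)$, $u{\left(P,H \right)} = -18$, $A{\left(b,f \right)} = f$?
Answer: $-26308$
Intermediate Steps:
$G{\left(Z \right)} = 25088$ ($G{\left(Z \right)} = - 392 \left(\left(-165 + 62\right) + 39\right) = - 392 \left(-103 + 39\right) = \left(-392\right) \left(-64\right) = 25088$)
$t = -1220$ ($t = -2 + \frac{\left(-6 + 27\right) \left(-174\right)}{3} = -2 + \frac{21 \left(-174\right)}{3} = -2 + \frac{1}{3} \left(-3654\right) = -2 - 1218 = -1220$)
$t - G{\left(u{\left(-4,4 \right)} \right)} = -1220 - 25088 = -26308$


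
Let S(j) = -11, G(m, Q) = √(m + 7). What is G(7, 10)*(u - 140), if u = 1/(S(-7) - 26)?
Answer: -5181*√14/37 ≈ -523.93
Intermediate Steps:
G(m, Q) = √(7 + m)
u = -1/37 (u = 1/(-11 - 26) = 1/(-37) = -1/37 ≈ -0.027027)
G(7, 10)*(u - 140) = √(7 + 7)*(-1/37 - 140) = √14*(-5181/37) = -5181*√14/37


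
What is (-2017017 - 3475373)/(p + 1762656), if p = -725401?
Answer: -1098478/207451 ≈ -5.2951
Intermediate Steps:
(-2017017 - 3475373)/(p + 1762656) = (-2017017 - 3475373)/(-725401 + 1762656) = -5492390/1037255 = -5492390*1/1037255 = -1098478/207451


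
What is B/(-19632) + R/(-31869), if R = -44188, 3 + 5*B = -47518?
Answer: 1950646943/1042753680 ≈ 1.8707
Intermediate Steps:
B = -47521/5 (B = -3/5 + (1/5)*(-47518) = -3/5 - 47518/5 = -47521/5 ≈ -9504.2)
B/(-19632) + R/(-31869) = -47521/5/(-19632) - 44188/(-31869) = -47521/5*(-1/19632) - 44188*(-1/31869) = 47521/98160 + 44188/31869 = 1950646943/1042753680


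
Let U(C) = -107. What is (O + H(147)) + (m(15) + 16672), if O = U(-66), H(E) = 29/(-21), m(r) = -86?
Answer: 346030/21 ≈ 16478.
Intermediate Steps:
H(E) = -29/21 (H(E) = 29*(-1/21) = -29/21)
O = -107
(O + H(147)) + (m(15) + 16672) = (-107 - 29/21) + (-86 + 16672) = -2276/21 + 16586 = 346030/21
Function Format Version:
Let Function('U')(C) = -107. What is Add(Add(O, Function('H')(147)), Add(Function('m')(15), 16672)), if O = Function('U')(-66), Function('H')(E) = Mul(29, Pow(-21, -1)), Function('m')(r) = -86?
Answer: Rational(346030, 21) ≈ 16478.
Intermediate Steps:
Function('H')(E) = Rational(-29, 21) (Function('H')(E) = Mul(29, Rational(-1, 21)) = Rational(-29, 21))
O = -107
Add(Add(O, Function('H')(147)), Add(Function('m')(15), 16672)) = Add(Add(-107, Rational(-29, 21)), Add(-86, 16672)) = Add(Rational(-2276, 21), 16586) = Rational(346030, 21)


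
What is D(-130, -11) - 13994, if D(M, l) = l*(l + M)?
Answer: -12443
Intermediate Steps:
D(M, l) = l*(M + l)
D(-130, -11) - 13994 = -11*(-130 - 11) - 13994 = -11*(-141) - 13994 = 1551 - 13994 = -12443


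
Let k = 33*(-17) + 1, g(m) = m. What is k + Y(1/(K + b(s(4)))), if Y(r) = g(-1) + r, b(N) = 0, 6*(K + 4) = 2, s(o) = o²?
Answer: -6174/11 ≈ -561.27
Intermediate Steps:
K = -11/3 (K = -4 + (⅙)*2 = -4 + ⅓ = -11/3 ≈ -3.6667)
Y(r) = -1 + r
k = -560 (k = -561 + 1 = -560)
k + Y(1/(K + b(s(4)))) = -560 + (-1 + 1/(-11/3 + 0)) = -560 + (-1 + 1/(-11/3)) = -560 + (-1 - 3/11) = -560 - 14/11 = -6174/11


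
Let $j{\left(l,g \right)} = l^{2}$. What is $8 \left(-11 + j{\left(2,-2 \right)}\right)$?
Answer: $-56$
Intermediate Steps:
$8 \left(-11 + j{\left(2,-2 \right)}\right) = 8 \left(-11 + 2^{2}\right) = 8 \left(-11 + 4\right) = 8 \left(-7\right) = -56$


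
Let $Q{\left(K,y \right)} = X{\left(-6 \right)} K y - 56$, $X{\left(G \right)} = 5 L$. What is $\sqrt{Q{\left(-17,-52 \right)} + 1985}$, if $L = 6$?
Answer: $3 \sqrt{3161} \approx 168.67$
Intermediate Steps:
$X{\left(G \right)} = 30$ ($X{\left(G \right)} = 5 \cdot 6 = 30$)
$Q{\left(K,y \right)} = -56 + 30 K y$ ($Q{\left(K,y \right)} = 30 K y - 56 = -56 + 30 K y$)
$\sqrt{Q{\left(-17,-52 \right)} + 1985} = \sqrt{\left(-56 + 30 \left(-17\right) \left(-52\right)\right) + 1985} = \sqrt{\left(-56 + 26520\right) + 1985} = \sqrt{26464 + 1985} = \sqrt{28449} = 3 \sqrt{3161}$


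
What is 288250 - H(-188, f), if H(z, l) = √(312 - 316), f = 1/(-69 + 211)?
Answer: 288250 - 2*I ≈ 2.8825e+5 - 2.0*I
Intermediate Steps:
f = 1/142 ≈ 0.0070423
H(z, l) = 2*I (H(z, l) = √(-4) = 2*I)
288250 - H(-188, f) = 288250 - 2*I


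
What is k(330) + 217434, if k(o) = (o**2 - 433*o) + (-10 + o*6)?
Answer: 185414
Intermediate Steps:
k(o) = -10 + o**2 - 427*o (k(o) = (o**2 - 433*o) + (-10 + 6*o) = -10 + o**2 - 427*o)
k(330) + 217434 = (-10 + 330**2 - 427*330) + 217434 = (-10 + 108900 - 140910) + 217434 = -32020 + 217434 = 185414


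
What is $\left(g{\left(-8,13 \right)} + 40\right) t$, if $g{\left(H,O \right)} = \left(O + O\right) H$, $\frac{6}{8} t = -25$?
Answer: $5600$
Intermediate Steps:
$t = - \frac{100}{3}$ ($t = \frac{4}{3} \left(-25\right) = - \frac{100}{3} \approx -33.333$)
$g{\left(H,O \right)} = 2 H O$ ($g{\left(H,O \right)} = 2 O H = 2 H O$)
$\left(g{\left(-8,13 \right)} + 40\right) t = \left(2 \left(-8\right) 13 + 40\right) \left(- \frac{100}{3}\right) = \left(-208 + 40\right) \left(- \frac{100}{3}\right) = \left(-168\right) \left(- \frac{100}{3}\right) = 5600$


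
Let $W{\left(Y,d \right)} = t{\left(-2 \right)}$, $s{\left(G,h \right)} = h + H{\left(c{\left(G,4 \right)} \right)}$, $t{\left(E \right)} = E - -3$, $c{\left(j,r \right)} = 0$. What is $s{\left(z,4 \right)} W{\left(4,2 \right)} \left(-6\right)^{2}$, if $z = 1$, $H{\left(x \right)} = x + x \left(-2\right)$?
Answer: $144$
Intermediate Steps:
$H{\left(x \right)} = - x$ ($H{\left(x \right)} = x - 2 x = - x$)
$t{\left(E \right)} = 3 + E$ ($t{\left(E \right)} = E + 3 = 3 + E$)
$s{\left(G,h \right)} = h$ ($s{\left(G,h \right)} = h - 0 = h + 0 = h$)
$W{\left(Y,d \right)} = 1$ ($W{\left(Y,d \right)} = 3 - 2 = 1$)
$s{\left(z,4 \right)} W{\left(4,2 \right)} \left(-6\right)^{2} = 4 \cdot 1 \left(-6\right)^{2} = 4 \cdot 36 = 144$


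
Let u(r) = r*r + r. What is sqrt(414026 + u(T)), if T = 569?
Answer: 2*sqrt(184589) ≈ 859.28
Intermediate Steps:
u(r) = r + r**2 (u(r) = r**2 + r = r + r**2)
sqrt(414026 + u(T)) = sqrt(414026 + 569*(1 + 569)) = sqrt(414026 + 569*570) = sqrt(414026 + 324330) = sqrt(738356) = 2*sqrt(184589)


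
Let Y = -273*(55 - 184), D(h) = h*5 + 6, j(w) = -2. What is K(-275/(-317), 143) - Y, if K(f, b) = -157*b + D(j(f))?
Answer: -57672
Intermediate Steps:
D(h) = 6 + 5*h (D(h) = 5*h + 6 = 6 + 5*h)
K(f, b) = -4 - 157*b (K(f, b) = -157*b + (6 + 5*(-2)) = -157*b + (6 - 10) = -157*b - 4 = -4 - 157*b)
Y = 35217 (Y = -273*(-129) = 35217)
K(-275/(-317), 143) - Y = (-4 - 157*143) - 1*35217 = (-4 - 22451) - 35217 = -22455 - 35217 = -57672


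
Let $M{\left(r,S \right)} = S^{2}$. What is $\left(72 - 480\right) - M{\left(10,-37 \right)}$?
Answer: $-1777$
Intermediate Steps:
$\left(72 - 480\right) - M{\left(10,-37 \right)} = \left(72 - 480\right) - \left(-37\right)^{2} = \left(72 - 480\right) - 1369 = -408 - 1369 = -1777$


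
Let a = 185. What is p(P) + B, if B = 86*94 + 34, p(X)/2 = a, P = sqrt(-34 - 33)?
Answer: 8488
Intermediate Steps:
P = I*sqrt(67) (P = sqrt(-67) = I*sqrt(67) ≈ 8.1853*I)
p(X) = 370 (p(X) = 2*185 = 370)
B = 8118 (B = 8084 + 34 = 8118)
p(P) + B = 370 + 8118 = 8488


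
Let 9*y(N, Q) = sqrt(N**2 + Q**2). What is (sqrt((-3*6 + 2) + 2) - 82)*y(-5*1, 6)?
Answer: sqrt(61)*(-82 + I*sqrt(14))/9 ≈ -71.16 + 3.247*I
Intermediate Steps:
y(N, Q) = sqrt(N**2 + Q**2)/9
(sqrt((-3*6 + 2) + 2) - 82)*y(-5*1, 6) = (sqrt((-3*6 + 2) + 2) - 82)*(sqrt((-5*1)**2 + 6**2)/9) = (sqrt((-18 + 2) + 2) - 82)*(sqrt((-5)**2 + 36)/9) = (sqrt(-16 + 2) - 82)*(sqrt(25 + 36)/9) = (sqrt(-14) - 82)*(sqrt(61)/9) = (I*sqrt(14) - 82)*(sqrt(61)/9) = (-82 + I*sqrt(14))*(sqrt(61)/9) = sqrt(61)*(-82 + I*sqrt(14))/9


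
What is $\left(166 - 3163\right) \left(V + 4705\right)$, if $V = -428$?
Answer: $-12818169$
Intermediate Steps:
$\left(166 - 3163\right) \left(V + 4705\right) = \left(166 - 3163\right) \left(-428 + 4705\right) = \left(-2997\right) 4277 = -12818169$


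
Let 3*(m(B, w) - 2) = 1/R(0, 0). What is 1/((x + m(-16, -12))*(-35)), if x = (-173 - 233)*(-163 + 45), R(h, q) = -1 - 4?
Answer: -3/5030543 ≈ -5.9636e-7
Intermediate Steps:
R(h, q) = -5
m(B, w) = 29/15 (m(B, w) = 2 + (1/3)/(-5) = 2 + (1/3)*(-1/5) = 2 - 1/15 = 29/15)
x = 47908 (x = -406*(-118) = 47908)
1/((x + m(-16, -12))*(-35)) = 1/((47908 + 29/15)*(-35)) = 1/((718649/15)*(-35)) = 1/(-5030543/3) = -3/5030543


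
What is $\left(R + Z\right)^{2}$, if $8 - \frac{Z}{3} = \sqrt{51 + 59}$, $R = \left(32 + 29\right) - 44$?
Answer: $2671 - 246 \sqrt{110} \approx 90.93$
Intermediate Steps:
$R = 17$ ($R = 61 - 44 = 17$)
$Z = 24 - 3 \sqrt{110}$ ($Z = 24 - 3 \sqrt{51 + 59} = 24 - 3 \sqrt{110} \approx -7.4643$)
$\left(R + Z\right)^{2} = \left(17 + \left(24 - 3 \sqrt{110}\right)\right)^{2} = \left(41 - 3 \sqrt{110}\right)^{2}$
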